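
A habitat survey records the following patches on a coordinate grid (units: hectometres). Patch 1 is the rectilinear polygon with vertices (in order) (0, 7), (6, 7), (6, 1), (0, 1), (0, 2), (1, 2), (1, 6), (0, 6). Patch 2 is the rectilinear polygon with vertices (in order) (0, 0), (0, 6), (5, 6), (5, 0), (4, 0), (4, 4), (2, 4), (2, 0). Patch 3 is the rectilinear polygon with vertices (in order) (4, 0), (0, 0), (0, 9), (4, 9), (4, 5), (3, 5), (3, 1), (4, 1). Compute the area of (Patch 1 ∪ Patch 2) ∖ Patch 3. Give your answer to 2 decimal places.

|Patch 1 ∪ Patch 2| = 39.
|(Patch 1 ∪ Patch 2) ∩ Patch 3| = 22.
|(Patch 1 ∪ Patch 2) ∖ Patch 3| = 39 − 22 = 17.00.

17.00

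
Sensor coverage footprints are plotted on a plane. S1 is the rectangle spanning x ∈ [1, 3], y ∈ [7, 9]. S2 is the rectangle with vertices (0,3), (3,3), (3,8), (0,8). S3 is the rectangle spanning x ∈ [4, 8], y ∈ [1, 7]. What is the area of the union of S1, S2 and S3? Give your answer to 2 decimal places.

41.00

By inclusion–exclusion:
Individual areas: |S1| = 4, |S2| = 15, |S3| = 24.
|S1∩S2|: x∈[1,3], y∈[7,8] → 2·1 = 2.
|S1∩S3| = 0 (no overlap).
|S2∩S3| = 0 (no overlap).
|S1∩S2∩S3| = 0.
|S1 ∪ S2 ∪ S3| = 43 − 2 + 0 = 41.00.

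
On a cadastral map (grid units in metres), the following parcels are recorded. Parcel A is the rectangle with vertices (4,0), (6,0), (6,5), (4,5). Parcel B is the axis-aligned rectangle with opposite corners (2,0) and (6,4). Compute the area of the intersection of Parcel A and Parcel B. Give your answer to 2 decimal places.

|Parcel A∩Parcel B|: x∈[4,6], y∈[0,4] → 2·4 = 8.

8.00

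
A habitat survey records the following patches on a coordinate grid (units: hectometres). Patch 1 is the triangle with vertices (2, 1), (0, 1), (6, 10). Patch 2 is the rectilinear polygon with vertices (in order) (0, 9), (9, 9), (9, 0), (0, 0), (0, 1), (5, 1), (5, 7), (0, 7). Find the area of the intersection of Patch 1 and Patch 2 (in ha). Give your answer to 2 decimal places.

0.89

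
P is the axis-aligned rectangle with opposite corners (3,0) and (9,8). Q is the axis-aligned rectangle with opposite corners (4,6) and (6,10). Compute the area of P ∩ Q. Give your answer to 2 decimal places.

|P∩Q|: x∈[4,6], y∈[6,8] → 2·2 = 4.

4.00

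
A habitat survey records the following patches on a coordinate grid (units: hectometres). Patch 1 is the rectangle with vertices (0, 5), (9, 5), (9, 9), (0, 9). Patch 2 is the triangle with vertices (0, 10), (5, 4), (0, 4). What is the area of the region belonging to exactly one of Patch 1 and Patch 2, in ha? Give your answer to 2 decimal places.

|Patch 1| = 36, |Patch 2| = 15, |Patch 1∩Patch 2| = 10.
|Patch 1 △ Patch 2| = |Patch 1| + |Patch 2| − 2·|Patch 1∩Patch 2| = 36 + 15 − 20 = 31.00.

31.00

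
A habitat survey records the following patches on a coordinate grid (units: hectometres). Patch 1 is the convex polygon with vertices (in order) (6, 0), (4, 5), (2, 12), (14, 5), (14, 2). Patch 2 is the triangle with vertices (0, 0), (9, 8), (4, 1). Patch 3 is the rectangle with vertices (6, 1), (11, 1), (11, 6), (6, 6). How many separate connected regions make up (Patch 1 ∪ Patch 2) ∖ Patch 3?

1

(Patch 1 ∪ Patch 2) ∖ Patch 3 is a single connected region.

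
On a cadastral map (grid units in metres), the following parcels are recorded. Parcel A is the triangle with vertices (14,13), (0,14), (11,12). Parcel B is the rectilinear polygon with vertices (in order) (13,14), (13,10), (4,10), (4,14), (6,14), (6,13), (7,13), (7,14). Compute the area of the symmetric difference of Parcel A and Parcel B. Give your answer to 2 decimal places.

|Parcel A| = 8.5, |Parcel B| = 35, |Parcel A∩Parcel B| = 6.8788.
|Parcel A △ Parcel B| = |Parcel A| + |Parcel B| − 2·|Parcel A∩Parcel B| = 8.5 + 35 − 13.7576 = 29.74.

29.74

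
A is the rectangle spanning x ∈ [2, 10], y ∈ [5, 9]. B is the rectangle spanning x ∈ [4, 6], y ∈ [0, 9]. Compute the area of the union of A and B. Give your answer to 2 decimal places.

42.00

By inclusion–exclusion:
Individual areas: |A| = 32, |B| = 18.
|A∩B|: x∈[4,6], y∈[5,9] → 2·4 = 8.
|A ∪ B| = 50 − 8 = 42.00.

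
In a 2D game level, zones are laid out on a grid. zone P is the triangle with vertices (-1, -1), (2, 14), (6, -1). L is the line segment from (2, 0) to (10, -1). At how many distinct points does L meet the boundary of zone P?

The segment meets the boundary at (5.862,-0.483).

1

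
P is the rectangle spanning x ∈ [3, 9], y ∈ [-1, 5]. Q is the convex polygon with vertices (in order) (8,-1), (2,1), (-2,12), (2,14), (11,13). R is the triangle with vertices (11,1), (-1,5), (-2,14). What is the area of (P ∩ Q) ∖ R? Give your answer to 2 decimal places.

|P ∩ Q| = 29.5.
|(P ∩ Q) ∩ R| = 11.6392.
|(P ∩ Q) ∖ R| = 29.5 − 11.6392 = 17.86.

17.86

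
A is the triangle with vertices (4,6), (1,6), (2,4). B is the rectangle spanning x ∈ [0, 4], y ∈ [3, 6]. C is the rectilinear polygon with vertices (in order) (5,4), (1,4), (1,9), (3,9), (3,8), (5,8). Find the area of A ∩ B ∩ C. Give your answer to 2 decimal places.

The intersection is the polygon with vertices (2,4), (1,6), (4,6).
By the shoelace formula its area is 3.00.

3.00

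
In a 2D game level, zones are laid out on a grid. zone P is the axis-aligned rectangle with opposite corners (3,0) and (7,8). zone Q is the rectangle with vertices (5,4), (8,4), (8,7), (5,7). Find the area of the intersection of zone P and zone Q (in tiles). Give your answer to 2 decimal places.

6.00

|zone P∩zone Q|: x∈[5,7], y∈[4,7] → 2·3 = 6.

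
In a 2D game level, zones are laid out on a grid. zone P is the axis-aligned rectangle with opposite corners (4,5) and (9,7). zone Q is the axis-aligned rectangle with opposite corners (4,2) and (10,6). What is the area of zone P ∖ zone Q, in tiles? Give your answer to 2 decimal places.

5.00

|zone P∩zone Q|: x∈[4,9], y∈[5,6] → 5·1 = 5.
|zone P| = 10.
|zone P ∖ zone Q| = |zone P| − |zone P∩zone Q| = 10 − 5 = 5.00.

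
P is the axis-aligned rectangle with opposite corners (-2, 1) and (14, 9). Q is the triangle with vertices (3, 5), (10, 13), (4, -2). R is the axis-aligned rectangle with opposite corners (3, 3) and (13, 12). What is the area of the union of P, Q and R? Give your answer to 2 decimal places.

By inclusion–exclusion:
Individual areas: |P| = 128, |Q| = 28.5, |R| = 90.
|P∩Q| = 22.2571.
|P∩R|: x∈[3,13], y∈[3,9] → 10·6 = 60.
|Q∩R| = 21.4768.
|P∩Q∩R| = 17.9143.
|P ∪ Q ∪ R| = 246.5 − 103.7339 + 17.9143 = 160.68.

160.68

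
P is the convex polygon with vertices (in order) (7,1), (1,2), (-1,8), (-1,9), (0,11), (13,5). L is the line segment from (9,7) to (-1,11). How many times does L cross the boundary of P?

2

The segment meets the boundary at (-0.167,10.667), (6.5,8).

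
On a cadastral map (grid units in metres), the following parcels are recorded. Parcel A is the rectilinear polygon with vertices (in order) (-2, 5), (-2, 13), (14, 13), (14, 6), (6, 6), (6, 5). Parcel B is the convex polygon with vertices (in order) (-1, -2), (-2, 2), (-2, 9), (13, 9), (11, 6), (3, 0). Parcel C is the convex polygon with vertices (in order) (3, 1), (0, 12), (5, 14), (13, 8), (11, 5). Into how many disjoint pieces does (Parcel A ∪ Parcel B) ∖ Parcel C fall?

(Parcel A ∪ Parcel B) ∖ Parcel C splits into 2 disjoint pieces (area 52.75, area 25).

2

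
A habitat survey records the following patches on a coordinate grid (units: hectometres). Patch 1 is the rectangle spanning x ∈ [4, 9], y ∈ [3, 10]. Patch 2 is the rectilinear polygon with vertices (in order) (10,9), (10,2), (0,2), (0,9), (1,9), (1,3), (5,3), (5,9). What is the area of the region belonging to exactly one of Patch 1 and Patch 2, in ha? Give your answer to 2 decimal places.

|Patch 1| = 35, |Patch 2| = 46, |Patch 1∩Patch 2| = 24.
|Patch 1 △ Patch 2| = |Patch 1| + |Patch 2| − 2·|Patch 1∩Patch 2| = 35 + 46 − 48 = 33.00.

33.00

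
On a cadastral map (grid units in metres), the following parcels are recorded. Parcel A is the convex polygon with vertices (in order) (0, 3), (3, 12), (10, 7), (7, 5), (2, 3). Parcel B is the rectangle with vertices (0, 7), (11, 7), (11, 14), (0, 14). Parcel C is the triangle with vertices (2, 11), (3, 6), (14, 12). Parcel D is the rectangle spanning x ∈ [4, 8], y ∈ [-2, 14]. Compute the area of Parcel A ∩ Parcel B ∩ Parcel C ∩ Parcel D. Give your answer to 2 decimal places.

8.72

The intersection is the polygon with vertices (4.833,7), (4,7), (4,11.167), (4.149,11.179), (7.763,8.598).
By the shoelace formula its area is 8.72.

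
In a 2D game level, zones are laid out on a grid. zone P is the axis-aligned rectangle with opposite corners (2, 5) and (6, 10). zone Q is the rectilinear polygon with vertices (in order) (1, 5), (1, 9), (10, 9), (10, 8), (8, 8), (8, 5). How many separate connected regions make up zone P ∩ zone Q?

1

zone P ∩ zone Q is a single connected region.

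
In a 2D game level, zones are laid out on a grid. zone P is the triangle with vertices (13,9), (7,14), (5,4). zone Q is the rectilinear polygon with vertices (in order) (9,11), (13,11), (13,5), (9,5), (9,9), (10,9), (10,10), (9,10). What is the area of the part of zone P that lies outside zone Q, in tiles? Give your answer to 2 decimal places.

|zone P| = 35, |zone P∩zone Q| = 9.6.
|zone P ∖ zone Q| = |zone P| − |zone P∩zone Q| = 35 − 9.6 = 25.40.

25.40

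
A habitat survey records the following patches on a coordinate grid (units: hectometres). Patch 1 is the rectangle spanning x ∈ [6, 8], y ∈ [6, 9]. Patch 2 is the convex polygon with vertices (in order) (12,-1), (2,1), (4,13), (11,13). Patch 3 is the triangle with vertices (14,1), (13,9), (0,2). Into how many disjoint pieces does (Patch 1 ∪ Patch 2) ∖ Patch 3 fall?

2

(Patch 1 ∪ Patch 2) ∖ Patch 3 splits into 2 disjoint pieces (area 14.7747, area 56.7814).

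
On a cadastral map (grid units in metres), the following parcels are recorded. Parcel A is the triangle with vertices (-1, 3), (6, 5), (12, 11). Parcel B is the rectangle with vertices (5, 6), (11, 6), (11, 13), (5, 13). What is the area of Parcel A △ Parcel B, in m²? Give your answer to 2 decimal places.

42.54

|Parcel A| = 15, |Parcel B| = 42, |Parcel A∩Parcel B| = 7.2308.
|Parcel A △ Parcel B| = |Parcel A| + |Parcel B| − 2·|Parcel A∩Parcel B| = 15 + 42 − 14.4615 = 42.54.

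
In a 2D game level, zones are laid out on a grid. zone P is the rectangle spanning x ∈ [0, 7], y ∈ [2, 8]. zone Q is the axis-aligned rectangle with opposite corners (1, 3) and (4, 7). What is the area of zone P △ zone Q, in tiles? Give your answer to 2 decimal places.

|zone P∩zone Q|: x∈[1,4], y∈[3,7] → 3·4 = 12.
|zone P △ zone Q| = |zone P| + |zone Q| − 2·|zone P∩zone Q| = 42 + 12 − 24 = 30.00.

30.00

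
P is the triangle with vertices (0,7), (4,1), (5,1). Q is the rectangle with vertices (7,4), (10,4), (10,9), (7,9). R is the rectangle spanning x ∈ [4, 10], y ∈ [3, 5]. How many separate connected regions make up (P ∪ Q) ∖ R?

(P ∪ Q) ∖ R splits into 2 disjoint pieces (area 3, area 12).

2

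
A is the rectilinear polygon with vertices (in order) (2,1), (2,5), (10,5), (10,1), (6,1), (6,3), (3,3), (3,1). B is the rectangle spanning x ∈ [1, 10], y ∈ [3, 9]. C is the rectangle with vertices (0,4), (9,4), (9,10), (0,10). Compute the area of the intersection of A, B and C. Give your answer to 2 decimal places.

7.00

The intersection is the polygon with vertices (9,5), (9,4), (2,4), (2,5).
By the shoelace formula its area is 7.00.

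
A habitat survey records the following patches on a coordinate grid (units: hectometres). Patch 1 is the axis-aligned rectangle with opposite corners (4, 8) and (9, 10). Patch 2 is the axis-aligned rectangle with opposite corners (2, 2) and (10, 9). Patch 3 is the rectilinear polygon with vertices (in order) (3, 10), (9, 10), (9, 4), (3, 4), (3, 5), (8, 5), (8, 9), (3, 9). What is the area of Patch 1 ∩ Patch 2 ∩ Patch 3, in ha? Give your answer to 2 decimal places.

1.00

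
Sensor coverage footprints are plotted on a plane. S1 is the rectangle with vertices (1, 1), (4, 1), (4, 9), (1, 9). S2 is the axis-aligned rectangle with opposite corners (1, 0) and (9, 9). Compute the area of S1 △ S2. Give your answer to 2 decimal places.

|S1∩S2|: x∈[1,4], y∈[1,9] → 3·8 = 24.
|S1 △ S2| = |S1| + |S2| − 2·|S1∩S2| = 24 + 72 − 48 = 48.00.

48.00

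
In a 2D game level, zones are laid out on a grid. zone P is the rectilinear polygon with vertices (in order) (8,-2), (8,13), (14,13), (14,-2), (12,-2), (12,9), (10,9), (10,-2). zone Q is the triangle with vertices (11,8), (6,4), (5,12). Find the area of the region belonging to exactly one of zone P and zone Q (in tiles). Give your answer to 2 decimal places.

78.27

|zone P| = 68, |zone Q| = 22, |zone P∩zone Q| = 5.8667.
|zone P △ zone Q| = |zone P| + |zone Q| − 2·|zone P∩zone Q| = 68 + 22 − 11.7333 = 78.27.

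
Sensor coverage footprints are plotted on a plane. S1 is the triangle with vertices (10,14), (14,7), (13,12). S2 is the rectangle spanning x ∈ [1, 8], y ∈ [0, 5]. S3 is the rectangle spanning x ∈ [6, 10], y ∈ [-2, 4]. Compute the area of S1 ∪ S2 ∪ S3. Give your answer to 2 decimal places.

57.50

By inclusion–exclusion:
Individual areas: |S1| = 6.5, |S2| = 35, |S3| = 24.
|S1∩S2| = 0.
|S1∩S3| = 0.
|S2∩S3|: x∈[6,8], y∈[0,4] → 2·4 = 8.
|S1∩S2∩S3| = 0.
|S1 ∪ S2 ∪ S3| = 65.5 − 8 + 0 = 57.50.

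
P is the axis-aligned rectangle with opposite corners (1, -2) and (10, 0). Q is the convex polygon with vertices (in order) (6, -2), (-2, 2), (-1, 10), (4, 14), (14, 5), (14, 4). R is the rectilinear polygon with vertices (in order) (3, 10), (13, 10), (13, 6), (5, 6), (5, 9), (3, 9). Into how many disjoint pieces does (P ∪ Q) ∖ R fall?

(P ∪ Q) ∖ R is a single connected region.

1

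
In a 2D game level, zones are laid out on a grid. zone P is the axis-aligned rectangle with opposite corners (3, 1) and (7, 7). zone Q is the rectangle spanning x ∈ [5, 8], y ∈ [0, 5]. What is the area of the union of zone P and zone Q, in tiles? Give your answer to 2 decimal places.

By inclusion–exclusion:
Individual areas: |zone P| = 24, |zone Q| = 15.
|zone P∩zone Q|: x∈[5,7], y∈[1,5] → 2·4 = 8.
|zone P ∪ zone Q| = 39 − 8 = 31.00.

31.00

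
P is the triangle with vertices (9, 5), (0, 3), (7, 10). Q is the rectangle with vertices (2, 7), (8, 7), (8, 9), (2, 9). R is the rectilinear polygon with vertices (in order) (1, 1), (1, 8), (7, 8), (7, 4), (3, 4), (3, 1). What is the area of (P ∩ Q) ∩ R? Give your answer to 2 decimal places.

2.50

The region (P ∩ Q) ∩ R is the polygon with vertices (4,7), (5,8), (7,8), (7,7).
By the shoelace formula its area is 2.50.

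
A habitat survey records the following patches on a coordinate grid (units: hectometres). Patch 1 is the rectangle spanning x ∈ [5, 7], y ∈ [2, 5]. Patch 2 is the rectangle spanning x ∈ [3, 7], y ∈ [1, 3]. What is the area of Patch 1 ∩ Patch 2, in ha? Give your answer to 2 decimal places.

|Patch 1∩Patch 2|: x∈[5,7], y∈[2,3] → 2·1 = 2.

2.00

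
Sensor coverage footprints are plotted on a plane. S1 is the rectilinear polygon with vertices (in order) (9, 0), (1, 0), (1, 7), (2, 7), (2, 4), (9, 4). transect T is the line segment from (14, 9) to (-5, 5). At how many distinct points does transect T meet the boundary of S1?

2

The segment meets the boundary at (1,6.263), (2,6.474).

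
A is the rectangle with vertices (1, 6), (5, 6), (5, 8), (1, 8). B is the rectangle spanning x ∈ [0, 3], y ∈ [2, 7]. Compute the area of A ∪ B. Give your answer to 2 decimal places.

By inclusion–exclusion:
Individual areas: |A| = 8, |B| = 15.
|A∩B|: x∈[1,3], y∈[6,7] → 2·1 = 2.
|A ∪ B| = 23 − 2 = 21.00.

21.00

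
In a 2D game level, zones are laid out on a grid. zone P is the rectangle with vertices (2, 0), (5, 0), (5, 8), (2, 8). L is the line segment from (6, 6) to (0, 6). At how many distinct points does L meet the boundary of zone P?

The segment meets the boundary at (2,6), (5,6).

2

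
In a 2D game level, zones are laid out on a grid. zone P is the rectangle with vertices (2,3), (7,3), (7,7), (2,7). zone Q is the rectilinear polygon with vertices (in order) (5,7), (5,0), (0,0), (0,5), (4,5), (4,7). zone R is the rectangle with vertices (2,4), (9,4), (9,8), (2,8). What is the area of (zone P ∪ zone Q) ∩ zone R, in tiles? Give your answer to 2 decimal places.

The region (zone P ∪ zone Q) ∩ zone R is the polygon with vertices (7,4), (2,4), (2,5), (2,7), (4,7), (5,7), (7,7).
By the shoelace formula its area is 15.00.

15.00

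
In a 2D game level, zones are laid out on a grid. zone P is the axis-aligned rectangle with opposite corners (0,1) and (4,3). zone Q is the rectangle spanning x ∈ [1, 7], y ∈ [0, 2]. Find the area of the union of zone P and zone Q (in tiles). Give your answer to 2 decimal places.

17.00

By inclusion–exclusion:
Individual areas: |zone P| = 8, |zone Q| = 12.
|zone P∩zone Q|: x∈[1,4], y∈[1,2] → 3·1 = 3.
|zone P ∪ zone Q| = 20 − 3 = 17.00.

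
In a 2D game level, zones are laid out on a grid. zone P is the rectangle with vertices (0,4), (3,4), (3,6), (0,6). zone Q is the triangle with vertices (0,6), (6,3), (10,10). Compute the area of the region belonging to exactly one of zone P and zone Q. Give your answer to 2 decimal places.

28.50

|zone P| = 6, |zone Q| = 27, |zone P∩zone Q| = 2.25.
|zone P △ zone Q| = |zone P| + |zone Q| − 2·|zone P∩zone Q| = 6 + 27 − 4.5 = 28.50.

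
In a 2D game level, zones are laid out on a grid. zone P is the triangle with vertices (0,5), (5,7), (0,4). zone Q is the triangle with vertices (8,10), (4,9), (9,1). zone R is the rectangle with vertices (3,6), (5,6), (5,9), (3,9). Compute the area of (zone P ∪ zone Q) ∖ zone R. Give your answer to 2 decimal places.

|zone P ∪ zone Q| = 21.
|(zone P ∪ zone Q) ∩ zone R| = 1.1667.
|(zone P ∪ zone Q) ∖ zone R| = 21 − 1.1667 = 19.83.

19.83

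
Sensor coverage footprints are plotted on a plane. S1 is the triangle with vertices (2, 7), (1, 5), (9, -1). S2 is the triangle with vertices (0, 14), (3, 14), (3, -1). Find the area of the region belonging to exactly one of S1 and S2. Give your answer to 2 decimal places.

27.12

|S1| = 11, |S2| = 22.5, |S1∩S2| = 3.1891.
|S1 △ S2| = |S1| + |S2| − 2·|S1∩S2| = 11 + 22.5 − 6.3782 = 27.12.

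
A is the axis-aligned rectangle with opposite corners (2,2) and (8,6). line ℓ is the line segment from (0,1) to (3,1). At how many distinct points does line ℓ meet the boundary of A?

0

The segment lies entirely outside A and never meets its boundary.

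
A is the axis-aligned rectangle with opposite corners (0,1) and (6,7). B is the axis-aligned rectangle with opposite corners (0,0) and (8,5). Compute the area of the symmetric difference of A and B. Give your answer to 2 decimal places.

28.00

|A∩B|: x∈[0,6], y∈[1,5] → 6·4 = 24.
|A △ B| = |A| + |B| − 2·|A∩B| = 36 + 40 − 48 = 28.00.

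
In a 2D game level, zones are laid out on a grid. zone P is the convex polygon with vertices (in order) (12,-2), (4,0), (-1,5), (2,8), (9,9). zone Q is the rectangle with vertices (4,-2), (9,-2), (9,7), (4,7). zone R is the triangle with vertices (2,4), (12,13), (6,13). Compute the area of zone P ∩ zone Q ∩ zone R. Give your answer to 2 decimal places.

The intersection is the polygon with vertices (4,7), (5.333,7), (4,5.8).
By the shoelace formula its area is 0.80.

0.80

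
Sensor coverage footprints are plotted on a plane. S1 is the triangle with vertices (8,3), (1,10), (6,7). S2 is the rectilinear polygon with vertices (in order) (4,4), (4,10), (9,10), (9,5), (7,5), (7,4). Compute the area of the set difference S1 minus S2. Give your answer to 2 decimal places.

2.30

|S1| = 7, |S1∩S2| = 4.7.
|S1 ∖ S2| = |S1| − |S1∩S2| = 7 − 4.7 = 2.30.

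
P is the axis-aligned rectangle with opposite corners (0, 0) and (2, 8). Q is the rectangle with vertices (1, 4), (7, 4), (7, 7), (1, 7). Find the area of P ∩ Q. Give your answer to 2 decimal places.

3.00

|P∩Q|: x∈[1,2], y∈[4,7] → 1·3 = 3.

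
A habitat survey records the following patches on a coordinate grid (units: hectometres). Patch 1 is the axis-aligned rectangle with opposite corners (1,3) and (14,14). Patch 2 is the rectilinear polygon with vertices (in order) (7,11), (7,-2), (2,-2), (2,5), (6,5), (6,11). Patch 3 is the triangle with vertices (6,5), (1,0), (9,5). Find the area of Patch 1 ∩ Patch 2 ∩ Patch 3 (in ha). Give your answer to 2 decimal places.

The intersection is the polygon with vertices (7,3.75), (5.8,3), (4,3), (6,5), (7,5).
By the shoelace formula its area is 3.55.

3.55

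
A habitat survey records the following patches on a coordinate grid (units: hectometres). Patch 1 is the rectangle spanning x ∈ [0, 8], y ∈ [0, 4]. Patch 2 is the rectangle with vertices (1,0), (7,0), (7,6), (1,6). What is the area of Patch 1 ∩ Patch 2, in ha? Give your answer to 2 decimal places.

|Patch 1∩Patch 2|: x∈[1,7], y∈[0,4] → 6·4 = 24.

24.00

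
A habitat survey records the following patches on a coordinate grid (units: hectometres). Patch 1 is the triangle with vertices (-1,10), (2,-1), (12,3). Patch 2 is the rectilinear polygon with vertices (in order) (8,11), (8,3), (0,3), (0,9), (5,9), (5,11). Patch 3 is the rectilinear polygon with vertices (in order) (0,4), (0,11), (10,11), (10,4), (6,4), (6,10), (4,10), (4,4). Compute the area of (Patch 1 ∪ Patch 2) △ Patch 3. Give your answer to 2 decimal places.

67.39

|Patch 1 ∪ Patch 2| = 82.2514.
|(Patch 1 ∪ Patch 2) ∩ Patch 3| = 36.4286.
|(Patch 1 ∪ Patch 2) △ Patch 3| = 82.2514 + 58 − 72.8571 = 67.39.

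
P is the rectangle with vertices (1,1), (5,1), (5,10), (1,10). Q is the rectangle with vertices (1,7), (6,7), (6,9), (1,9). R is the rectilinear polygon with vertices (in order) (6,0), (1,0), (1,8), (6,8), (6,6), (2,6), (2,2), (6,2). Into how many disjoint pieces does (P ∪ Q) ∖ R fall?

2

(P ∪ Q) ∖ R splits into 2 disjoint pieces (area 9, area 12).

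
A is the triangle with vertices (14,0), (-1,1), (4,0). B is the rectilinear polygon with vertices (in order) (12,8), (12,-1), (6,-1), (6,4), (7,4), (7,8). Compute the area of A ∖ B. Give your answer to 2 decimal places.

3.00

|A| = 5, |A∩B| = 2.
|A ∖ B| = |A| − |A∩B| = 5 − 2 = 3.00.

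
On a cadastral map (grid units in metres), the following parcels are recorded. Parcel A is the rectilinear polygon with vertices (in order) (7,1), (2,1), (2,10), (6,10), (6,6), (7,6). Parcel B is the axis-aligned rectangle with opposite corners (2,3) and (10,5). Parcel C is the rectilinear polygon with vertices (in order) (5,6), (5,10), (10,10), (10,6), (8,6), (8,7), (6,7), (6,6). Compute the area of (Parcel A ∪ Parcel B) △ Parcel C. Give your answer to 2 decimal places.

57.00

|Parcel A ∪ Parcel B| = 47.
|(Parcel A ∪ Parcel B) ∩ Parcel C| = 4.
|(Parcel A ∪ Parcel B) △ Parcel C| = 47 + 18 − 8 = 57.00.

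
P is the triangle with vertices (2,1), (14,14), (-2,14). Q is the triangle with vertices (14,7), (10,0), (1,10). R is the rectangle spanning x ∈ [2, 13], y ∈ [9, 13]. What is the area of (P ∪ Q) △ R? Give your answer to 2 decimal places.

|P ∪ Q| = 139.9806.
|(P ∪ Q) ∩ R| = 36.9199.
|(P ∪ Q) △ R| = 139.9806 + 44 − 73.8397 = 110.14.

110.14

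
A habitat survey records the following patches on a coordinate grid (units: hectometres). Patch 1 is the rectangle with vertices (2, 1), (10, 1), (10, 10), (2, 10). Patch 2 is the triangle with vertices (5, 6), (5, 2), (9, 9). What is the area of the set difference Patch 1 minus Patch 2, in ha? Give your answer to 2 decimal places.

|Patch 1| = 72, |Patch 1∩Patch 2| = 8.
|Patch 1 ∖ Patch 2| = |Patch 1| − |Patch 1∩Patch 2| = 72 − 8 = 64.00.

64.00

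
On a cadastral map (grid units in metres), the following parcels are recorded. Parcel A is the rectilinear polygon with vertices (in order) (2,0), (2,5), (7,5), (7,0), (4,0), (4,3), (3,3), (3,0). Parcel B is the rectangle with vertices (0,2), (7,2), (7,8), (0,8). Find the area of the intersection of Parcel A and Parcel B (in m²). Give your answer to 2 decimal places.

The intersection is the polygon with vertices (2,5), (7,5), (7,2), (4,2), (4,3), (3,3), (3,2), (2,2).
By the shoelace formula its area is 14.00.

14.00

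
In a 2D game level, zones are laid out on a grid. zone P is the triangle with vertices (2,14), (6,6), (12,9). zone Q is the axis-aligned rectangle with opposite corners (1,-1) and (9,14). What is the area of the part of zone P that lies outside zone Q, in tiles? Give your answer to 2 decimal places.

4.50

|zone P| = 30, |zone P∩zone Q| = 25.5.
|zone P ∖ zone Q| = |zone P| − |zone P∩zone Q| = 30 − 25.5 = 4.50.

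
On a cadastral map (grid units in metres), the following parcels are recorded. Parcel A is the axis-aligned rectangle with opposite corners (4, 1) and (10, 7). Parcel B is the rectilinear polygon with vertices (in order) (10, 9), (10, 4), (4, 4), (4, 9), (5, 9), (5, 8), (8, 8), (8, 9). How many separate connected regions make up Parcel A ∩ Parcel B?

1

Parcel A ∩ Parcel B is a single connected region.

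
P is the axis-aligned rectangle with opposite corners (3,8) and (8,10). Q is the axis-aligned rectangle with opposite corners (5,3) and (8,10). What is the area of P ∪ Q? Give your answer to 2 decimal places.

By inclusion–exclusion:
Individual areas: |P| = 10, |Q| = 21.
|P∩Q|: x∈[5,8], y∈[8,10] → 3·2 = 6.
|P ∪ Q| = 31 − 6 = 25.00.

25.00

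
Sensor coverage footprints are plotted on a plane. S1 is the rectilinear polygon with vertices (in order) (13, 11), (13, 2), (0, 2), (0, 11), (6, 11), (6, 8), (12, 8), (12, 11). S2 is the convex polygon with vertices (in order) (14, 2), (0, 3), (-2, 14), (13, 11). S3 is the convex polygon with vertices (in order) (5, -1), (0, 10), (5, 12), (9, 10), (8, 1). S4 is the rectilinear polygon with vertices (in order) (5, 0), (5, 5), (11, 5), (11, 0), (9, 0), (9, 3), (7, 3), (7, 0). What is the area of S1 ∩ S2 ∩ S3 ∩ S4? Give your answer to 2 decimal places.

The intersection is the polygon with vertices (8.222,3), (7,3), (7,2.5), (5,2.643), (5,5), (8.444,5).
By the shoelace formula its area is 7.52.

7.52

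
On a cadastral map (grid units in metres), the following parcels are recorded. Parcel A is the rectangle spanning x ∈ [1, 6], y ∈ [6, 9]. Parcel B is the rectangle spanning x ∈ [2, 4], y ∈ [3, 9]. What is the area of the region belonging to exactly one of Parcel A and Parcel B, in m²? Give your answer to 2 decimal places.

|Parcel A∩Parcel B|: x∈[2,4], y∈[6,9] → 2·3 = 6.
|Parcel A △ Parcel B| = |Parcel A| + |Parcel B| − 2·|Parcel A∩Parcel B| = 15 + 12 − 12 = 15.00.

15.00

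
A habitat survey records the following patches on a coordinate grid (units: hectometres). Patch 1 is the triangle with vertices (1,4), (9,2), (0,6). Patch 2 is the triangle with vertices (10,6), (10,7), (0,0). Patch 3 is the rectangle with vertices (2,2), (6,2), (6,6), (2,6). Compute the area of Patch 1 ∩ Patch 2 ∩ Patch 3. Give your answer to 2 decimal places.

0.39

The intersection is the polygon with vertices (5.243,3.67), (5.745,3.447), (5,3), (4.474,3.132).
By the shoelace formula its area is 0.39.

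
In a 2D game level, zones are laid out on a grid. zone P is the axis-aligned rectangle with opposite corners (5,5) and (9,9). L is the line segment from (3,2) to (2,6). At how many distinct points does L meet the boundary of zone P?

The segment lies entirely outside zone P and never meets its boundary.

0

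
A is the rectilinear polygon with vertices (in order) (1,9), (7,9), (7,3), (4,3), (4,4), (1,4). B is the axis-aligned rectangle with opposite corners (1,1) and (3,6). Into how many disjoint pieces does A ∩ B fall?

1

A ∩ B is a single connected region.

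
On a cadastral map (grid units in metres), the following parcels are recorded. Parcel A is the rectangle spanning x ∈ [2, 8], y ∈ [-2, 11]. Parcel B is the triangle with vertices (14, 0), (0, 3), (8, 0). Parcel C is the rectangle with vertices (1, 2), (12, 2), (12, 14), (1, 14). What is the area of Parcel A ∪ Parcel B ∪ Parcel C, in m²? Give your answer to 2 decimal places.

159.94

By inclusion–exclusion:
Individual areas: |Parcel A| = 78, |Parcel B| = 9, |Parcel C| = 132.
|Parcel A∩Parcel B| = 4.8214.
|Parcel A∩Parcel C|: x∈[2,8], y∈[2,11] → 6·9 = 54.
|Parcel B∩Parcel C| = 0.9196.
|Parcel A∩Parcel B∩Parcel C| = 0.6786.
|Parcel A ∪ Parcel B ∪ Parcel C| = 219 − 59.7411 + 0.6786 = 159.94.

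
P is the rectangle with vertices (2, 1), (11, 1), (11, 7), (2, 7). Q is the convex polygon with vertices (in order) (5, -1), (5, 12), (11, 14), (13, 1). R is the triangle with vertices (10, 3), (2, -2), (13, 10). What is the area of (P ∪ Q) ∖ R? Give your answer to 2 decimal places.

|P ∪ Q| = 111.
|(P ∪ Q) ∩ R| = 17.6871.
|(P ∪ Q) ∖ R| = 111 − 17.6871 = 93.31.

93.31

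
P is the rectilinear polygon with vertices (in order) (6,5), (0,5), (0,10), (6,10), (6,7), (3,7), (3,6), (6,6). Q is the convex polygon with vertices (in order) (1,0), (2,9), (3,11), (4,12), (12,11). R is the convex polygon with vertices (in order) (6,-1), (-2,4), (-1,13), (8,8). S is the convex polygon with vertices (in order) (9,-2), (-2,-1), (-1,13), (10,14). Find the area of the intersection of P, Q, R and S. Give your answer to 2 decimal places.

16.93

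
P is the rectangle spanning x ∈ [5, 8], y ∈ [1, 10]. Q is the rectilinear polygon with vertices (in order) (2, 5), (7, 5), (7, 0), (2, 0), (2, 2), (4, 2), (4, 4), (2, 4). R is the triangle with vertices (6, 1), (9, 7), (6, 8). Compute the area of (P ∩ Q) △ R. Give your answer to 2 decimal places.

|P ∩ Q| = 8.
|(P ∩ Q) ∩ R| = 3.
|(P ∩ Q) △ R| = 8 + 10.5 − 6 = 12.50.

12.50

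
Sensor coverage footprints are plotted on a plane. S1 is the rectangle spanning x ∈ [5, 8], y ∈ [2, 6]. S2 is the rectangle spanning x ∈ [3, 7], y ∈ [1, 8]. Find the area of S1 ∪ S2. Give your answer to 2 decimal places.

32.00

By inclusion–exclusion:
Individual areas: |S1| = 12, |S2| = 28.
|S1∩S2|: x∈[5,7], y∈[2,6] → 2·4 = 8.
|S1 ∪ S2| = 40 − 8 = 32.00.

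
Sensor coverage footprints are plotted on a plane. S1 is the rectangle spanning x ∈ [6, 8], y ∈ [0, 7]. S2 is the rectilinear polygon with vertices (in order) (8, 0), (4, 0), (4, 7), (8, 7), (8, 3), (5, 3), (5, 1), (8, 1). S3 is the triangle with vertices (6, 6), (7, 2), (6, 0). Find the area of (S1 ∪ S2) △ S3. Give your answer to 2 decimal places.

|S1 ∪ S2| = 26.
|(S1 ∪ S2) ∩ S3| = 3.
|(S1 ∪ S2) △ S3| = 26 + 3 − 6 = 23.00.

23.00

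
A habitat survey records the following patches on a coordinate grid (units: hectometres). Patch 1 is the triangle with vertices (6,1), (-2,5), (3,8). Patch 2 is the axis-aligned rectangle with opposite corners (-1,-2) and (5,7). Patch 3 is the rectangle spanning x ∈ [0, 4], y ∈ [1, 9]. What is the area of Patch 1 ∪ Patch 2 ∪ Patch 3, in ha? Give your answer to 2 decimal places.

63.47

By inclusion–exclusion:
Individual areas: |Patch 1| = 22, |Patch 2| = 54, |Patch 3| = 32.
|Patch 1∩Patch 2| = 19.4857.
|Patch 1∩Patch 3| = 16.1333.
|Patch 2∩Patch 3|: x∈[0,4], y∈[1,7] → 4·6 = 24.
|Patch 1∩Patch 2∩Patch 3| = 15.0857.
|Patch 1 ∪ Patch 2 ∪ Patch 3| = 108 − 59.619 + 15.0857 = 63.47.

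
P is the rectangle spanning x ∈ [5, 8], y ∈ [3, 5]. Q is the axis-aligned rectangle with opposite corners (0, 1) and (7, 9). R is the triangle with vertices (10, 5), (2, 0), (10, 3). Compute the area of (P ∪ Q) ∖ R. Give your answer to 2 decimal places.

54.97

|P ∪ Q| = 58.
|(P ∪ Q) ∩ R| = 3.0292.
|(P ∪ Q) ∖ R| = 58 − 3.0292 = 54.97.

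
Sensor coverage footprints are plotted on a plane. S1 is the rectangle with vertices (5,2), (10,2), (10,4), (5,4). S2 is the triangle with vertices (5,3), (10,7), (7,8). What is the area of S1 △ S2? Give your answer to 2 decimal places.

|S1| = 10, |S2| = 8.5, |S1∩S2| = 0.425.
|S1 △ S2| = |S1| + |S2| − 2·|S1∩S2| = 10 + 8.5 − 0.85 = 17.65.

17.65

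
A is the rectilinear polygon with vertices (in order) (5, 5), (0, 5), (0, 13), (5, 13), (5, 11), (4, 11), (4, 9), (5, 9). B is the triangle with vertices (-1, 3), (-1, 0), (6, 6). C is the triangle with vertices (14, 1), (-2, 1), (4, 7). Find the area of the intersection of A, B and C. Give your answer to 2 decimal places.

The intersection is the polygon with vertices (5,5.571), (5,5.143), (4.833,5), (3.667,5).
By the shoelace formula its area is 0.37.

0.37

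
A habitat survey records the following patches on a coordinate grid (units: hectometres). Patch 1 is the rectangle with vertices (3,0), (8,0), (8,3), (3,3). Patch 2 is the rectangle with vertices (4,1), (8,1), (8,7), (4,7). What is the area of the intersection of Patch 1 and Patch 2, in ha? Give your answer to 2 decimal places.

|Patch 1∩Patch 2|: x∈[4,8], y∈[1,3] → 4·2 = 8.

8.00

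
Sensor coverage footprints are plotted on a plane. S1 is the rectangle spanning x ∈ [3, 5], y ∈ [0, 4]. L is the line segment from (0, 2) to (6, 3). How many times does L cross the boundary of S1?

The segment meets the boundary at (5,2.833), (3,2.5).

2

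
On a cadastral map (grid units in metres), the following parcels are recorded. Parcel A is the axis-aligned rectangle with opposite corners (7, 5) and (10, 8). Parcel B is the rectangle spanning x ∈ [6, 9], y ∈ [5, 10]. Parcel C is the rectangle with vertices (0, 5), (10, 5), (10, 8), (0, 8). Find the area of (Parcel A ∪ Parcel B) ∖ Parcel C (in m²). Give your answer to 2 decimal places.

6.00

|Parcel A ∪ Parcel B| = 18.
|(Parcel A ∪ Parcel B) ∩ Parcel C| = 12.
|(Parcel A ∪ Parcel B) ∖ Parcel C| = 18 − 12 = 6.00.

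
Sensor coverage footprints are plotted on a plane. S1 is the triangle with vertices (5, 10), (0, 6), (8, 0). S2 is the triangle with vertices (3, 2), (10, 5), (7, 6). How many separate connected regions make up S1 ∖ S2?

S1 ∖ S2 splits into 2 disjoint pieces (area 22.6538, area 5.0002).

2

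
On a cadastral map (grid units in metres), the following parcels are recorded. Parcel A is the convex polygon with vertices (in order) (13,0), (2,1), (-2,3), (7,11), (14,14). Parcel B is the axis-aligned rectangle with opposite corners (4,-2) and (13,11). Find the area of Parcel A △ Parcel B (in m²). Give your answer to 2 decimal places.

64.36

|Parcel A| = 130, |Parcel B| = 117, |Parcel A∩Parcel B| = 91.3182.
|Parcel A △ Parcel B| = |Parcel A| + |Parcel B| − 2·|Parcel A∩Parcel B| = 130 + 117 − 182.6364 = 64.36.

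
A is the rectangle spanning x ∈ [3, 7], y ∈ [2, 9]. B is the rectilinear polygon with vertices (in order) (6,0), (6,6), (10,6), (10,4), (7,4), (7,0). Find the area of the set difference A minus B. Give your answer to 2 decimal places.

|A| = 28, |A∩B| = 4.
|A ∖ B| = |A| − |A∩B| = 28 − 4 = 24.00.

24.00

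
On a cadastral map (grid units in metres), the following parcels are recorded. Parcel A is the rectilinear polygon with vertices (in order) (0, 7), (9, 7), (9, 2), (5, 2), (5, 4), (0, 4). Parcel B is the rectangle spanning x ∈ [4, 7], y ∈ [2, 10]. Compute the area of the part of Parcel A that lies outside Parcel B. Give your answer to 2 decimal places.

22.00

|Parcel A| = 35, |Parcel A∩Parcel B| = 13.
|Parcel A ∖ Parcel B| = |Parcel A| − |Parcel A∩Parcel B| = 35 − 13 = 22.00.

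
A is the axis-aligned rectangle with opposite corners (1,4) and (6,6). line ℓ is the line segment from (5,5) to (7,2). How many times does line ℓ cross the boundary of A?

1

The segment meets the boundary at (5.667,4).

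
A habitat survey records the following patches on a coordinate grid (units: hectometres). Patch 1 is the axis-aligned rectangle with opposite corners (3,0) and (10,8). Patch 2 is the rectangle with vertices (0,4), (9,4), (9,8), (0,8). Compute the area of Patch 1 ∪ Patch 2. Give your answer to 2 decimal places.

By inclusion–exclusion:
Individual areas: |Patch 1| = 56, |Patch 2| = 36.
|Patch 1∩Patch 2|: x∈[3,9], y∈[4,8] → 6·4 = 24.
|Patch 1 ∪ Patch 2| = 92 − 24 = 68.00.

68.00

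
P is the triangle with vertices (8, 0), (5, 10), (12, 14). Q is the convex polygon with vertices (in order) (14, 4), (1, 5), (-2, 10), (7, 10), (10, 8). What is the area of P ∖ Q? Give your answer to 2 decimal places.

21.73

|P| = 41, |P∩Q| = 19.2723.
|P ∖ Q| = |P| − |P∩Q| = 41 − 19.2723 = 21.73.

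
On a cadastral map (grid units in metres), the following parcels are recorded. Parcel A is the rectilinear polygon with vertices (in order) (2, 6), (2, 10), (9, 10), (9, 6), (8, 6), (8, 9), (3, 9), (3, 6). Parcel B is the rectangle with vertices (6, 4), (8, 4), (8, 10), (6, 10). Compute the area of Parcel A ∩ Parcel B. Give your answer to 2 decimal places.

2.00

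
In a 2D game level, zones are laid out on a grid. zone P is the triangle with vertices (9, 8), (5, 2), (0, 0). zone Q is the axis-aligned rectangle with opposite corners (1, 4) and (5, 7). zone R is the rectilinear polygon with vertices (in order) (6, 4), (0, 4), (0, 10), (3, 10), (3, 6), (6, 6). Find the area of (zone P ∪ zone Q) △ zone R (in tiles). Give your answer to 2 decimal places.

|zone P ∪ zone Q| = 22.8889.
|(zone P ∪ zone Q) ∩ zone R| = 10.8889.
|(zone P ∪ zone Q) △ zone R| = 22.8889 + 24 − 21.7778 = 25.11.

25.11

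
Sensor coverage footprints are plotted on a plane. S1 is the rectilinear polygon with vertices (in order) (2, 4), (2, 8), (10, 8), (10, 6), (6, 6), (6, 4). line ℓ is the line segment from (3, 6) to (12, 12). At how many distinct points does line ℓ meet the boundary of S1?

The segment meets the boundary at (6,8).

1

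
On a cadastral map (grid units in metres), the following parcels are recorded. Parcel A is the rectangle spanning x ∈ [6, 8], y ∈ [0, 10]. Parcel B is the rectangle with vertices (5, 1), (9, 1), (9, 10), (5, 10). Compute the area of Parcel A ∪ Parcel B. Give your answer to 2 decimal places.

38.00

By inclusion–exclusion:
Individual areas: |Parcel A| = 20, |Parcel B| = 36.
|Parcel A∩Parcel B|: x∈[6,8], y∈[1,10] → 2·9 = 18.
|Parcel A ∪ Parcel B| = 56 − 18 = 38.00.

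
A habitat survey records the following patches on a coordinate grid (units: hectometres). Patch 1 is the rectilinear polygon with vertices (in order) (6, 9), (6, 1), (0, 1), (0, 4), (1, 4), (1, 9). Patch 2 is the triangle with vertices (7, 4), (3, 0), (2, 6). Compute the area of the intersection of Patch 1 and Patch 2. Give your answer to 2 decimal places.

12.72

The intersection is the polygon with vertices (6,3), (4,1), (2.833,1), (2,6), (6,4.4).
By the shoelace formula its area is 12.72.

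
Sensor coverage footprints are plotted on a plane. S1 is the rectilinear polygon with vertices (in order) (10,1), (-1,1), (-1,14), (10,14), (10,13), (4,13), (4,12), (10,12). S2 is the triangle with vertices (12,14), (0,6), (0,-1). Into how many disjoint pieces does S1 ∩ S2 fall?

1

S1 ∩ S2 is a single connected region.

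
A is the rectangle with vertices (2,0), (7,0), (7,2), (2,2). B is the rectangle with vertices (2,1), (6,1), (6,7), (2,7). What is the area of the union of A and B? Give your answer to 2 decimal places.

By inclusion–exclusion:
Individual areas: |A| = 10, |B| = 24.
|A∩B|: x∈[2,6], y∈[1,2] → 4·1 = 4.
|A ∪ B| = 34 − 4 = 30.00.

30.00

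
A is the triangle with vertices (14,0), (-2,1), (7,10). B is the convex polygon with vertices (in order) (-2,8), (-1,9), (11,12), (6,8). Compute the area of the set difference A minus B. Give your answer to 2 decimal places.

74.58

|A| = 76.5, |A∩B| = 1.9231.
|A ∖ B| = |A| − |A∩B| = 76.5 − 1.9231 = 74.58.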